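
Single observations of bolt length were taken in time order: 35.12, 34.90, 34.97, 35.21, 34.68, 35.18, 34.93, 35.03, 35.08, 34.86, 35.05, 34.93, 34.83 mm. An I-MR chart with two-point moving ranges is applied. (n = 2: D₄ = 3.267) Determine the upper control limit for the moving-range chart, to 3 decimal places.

Moving ranges: 0.22, 0.07, 0.24, 0.53, 0.50, 0.25, 0.10, 0.05, 0.22, 0.19, 0.12, 0.10; M̄R̄ = 2.5900 / 12 = 0.2158
UCL_MR = D₄·M̄R̄ = 3.267 × 0.2158 = 0.7051

0.705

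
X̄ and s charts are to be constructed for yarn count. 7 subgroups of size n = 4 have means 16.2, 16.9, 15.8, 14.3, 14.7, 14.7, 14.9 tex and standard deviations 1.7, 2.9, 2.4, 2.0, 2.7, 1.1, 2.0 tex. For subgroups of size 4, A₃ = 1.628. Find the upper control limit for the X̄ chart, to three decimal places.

18.799

X̄̄ = (16.2 + 16.9 + 15.8 + 14.3 + 14.7 + 14.7 + 14.9) / 7 = 15.3571
s̄ = (1.7 + 2.9 + 2.4 + 2.0 + 2.7 + 1.1 + 2.0) / 7 = 2.1143
UCL = X̄̄ + A₃·s̄ = 15.3571 + 1.628 × 2.1143 = 18.7992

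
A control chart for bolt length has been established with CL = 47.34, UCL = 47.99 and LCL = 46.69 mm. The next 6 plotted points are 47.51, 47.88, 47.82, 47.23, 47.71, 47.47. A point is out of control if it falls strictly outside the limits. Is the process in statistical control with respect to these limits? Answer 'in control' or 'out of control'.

All 6 points lie within [46.69, 47.99].

in control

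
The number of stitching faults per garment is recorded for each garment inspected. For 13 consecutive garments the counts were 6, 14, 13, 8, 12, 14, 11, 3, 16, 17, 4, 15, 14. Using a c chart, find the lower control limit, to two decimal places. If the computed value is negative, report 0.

c̄ = (6 + 14 + 13 + 8 + 12 + 14 + 11 + 3 + 16 + 17 + 4 + 15 + 14) / 13 = 147 / 13 = 11.3077
LCL = c̄ − 3√c̄ = 11.3077 − 3 × 3.3627 = 1.2196

1.22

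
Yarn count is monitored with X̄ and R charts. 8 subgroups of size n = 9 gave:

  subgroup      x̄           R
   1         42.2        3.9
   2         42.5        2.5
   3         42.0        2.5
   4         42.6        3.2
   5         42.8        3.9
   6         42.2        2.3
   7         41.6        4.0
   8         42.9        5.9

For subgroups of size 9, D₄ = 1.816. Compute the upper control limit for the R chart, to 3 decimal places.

6.401

R̄ = (3.9 + 2.5 + 2.5 + 3.2 + 3.9 + 2.3 + 4.0 + 5.9) / 8 = 28.2000 / 8 = 3.5250
UCL_R = D₄·R̄ = 1.816 × 3.5250 = 6.4014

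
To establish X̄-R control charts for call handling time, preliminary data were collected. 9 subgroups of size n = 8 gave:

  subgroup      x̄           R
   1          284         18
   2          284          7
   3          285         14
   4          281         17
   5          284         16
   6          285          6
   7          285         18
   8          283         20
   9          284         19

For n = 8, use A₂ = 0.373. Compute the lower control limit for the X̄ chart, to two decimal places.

278.29

X̄̄ = (284 + 284 + 285 + 281 + 284 + 285 + 285 + 283 + 284) / 9 = 2555.0000 / 9 = 283.8889
R̄ = (18 + 7 + 14 + 17 + 16 + 6 + 18 + 20 + 19) / 9 = 135.0000 / 9 = 15.0000
LCL = X̄̄ − A₂·R̄ = 283.8889 − 0.373 × 15.0000 = 278.2939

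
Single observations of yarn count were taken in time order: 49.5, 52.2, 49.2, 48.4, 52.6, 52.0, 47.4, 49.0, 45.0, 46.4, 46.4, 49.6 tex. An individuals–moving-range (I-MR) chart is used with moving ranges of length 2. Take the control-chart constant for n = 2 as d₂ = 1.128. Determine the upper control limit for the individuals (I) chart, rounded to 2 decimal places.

55.29

X̄ = (49.5 + 52.2 + 49.2 + 48.4 + 52.6 + 52.0 + 47.4 + 49.0 + 45.0 + 46.4 + 46.4 + 49.6) / 12 = 48.9750
Moving ranges: 2.7, 3.0, 0.8, 4.2, 0.6, 4.6, 1.6, 4.0, 1.4, 0.0, 3.2; M̄R̄ = 26.1000 / 11 = 2.3727
UCL = X̄ + 3·M̄R̄/d₂ = 48.9750 + 3 × 2.3727 / 1.128 = 55.2854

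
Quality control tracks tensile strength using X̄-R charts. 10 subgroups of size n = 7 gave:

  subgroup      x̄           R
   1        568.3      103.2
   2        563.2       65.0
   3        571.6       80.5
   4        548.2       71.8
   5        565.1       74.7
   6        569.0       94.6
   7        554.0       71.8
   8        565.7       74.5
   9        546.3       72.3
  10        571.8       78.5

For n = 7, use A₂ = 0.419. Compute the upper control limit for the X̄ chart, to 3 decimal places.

X̄̄ = (568.3 + 563.2 + 571.6 + 548.2 + 565.1 + 569.0 + 554.0 + 565.7 + 546.3 + 571.8) / 10 = 5623.2000 / 10 = 562.3200
R̄ = (103.2 + 65.0 + 80.5 + 71.8 + 74.7 + 94.6 + 71.8 + 74.5 + 72.3 + 78.5) / 10 = 786.9000 / 10 = 78.6900
UCL = X̄̄ + A₂·R̄ = 562.3200 + 0.419 × 78.6900 = 595.2911

595.291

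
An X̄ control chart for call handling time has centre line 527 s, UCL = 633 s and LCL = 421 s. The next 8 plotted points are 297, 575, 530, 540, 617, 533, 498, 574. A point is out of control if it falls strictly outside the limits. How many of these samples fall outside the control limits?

1

Compare each point to [421, 633]: sample 1 = 297 < LCL.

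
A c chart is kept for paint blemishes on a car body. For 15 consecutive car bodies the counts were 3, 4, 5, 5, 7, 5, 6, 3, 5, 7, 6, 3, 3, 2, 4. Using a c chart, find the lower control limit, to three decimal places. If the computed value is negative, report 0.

c̄ = (3 + 4 + 5 + 5 + 7 + 5 + 6 + 3 + 5 + 7 + 6 + 3 + 3 + 2 + 4) / 15 = 68 / 15 = 4.5333
LCL = c̄ − 3√c̄ = 4.5333 − 3 × 2.1292 = -1.8542 → 0 (cannot be negative)

0.000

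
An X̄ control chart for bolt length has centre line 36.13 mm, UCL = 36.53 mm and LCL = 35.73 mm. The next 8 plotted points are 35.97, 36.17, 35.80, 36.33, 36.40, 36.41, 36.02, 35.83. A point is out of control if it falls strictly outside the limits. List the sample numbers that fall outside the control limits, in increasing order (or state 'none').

All 8 points lie within [35.73, 36.53].

none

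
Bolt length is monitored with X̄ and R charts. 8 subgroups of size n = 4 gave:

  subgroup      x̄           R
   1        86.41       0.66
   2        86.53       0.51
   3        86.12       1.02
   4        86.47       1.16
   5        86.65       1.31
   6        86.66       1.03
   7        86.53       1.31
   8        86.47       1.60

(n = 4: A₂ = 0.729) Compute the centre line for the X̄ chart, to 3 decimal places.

X̄̄ = (86.41 + 86.53 + 86.12 + 86.47 + 86.65 + 86.66 + 86.53 + 86.47) / 8 = 691.8400 / 8 = 86.4800
CL = X̄̄ = 86.4800

86.480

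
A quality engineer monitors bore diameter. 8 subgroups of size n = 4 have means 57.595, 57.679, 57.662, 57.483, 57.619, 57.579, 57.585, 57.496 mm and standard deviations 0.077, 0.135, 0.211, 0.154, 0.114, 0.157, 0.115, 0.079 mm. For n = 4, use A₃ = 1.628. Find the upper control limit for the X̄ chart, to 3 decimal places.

X̄̄ = (57.595 + 57.679 + 57.662 + 57.483 + 57.619 + 57.579 + 57.585 + 57.496) / 8 = 57.5872
s̄ = (0.077 + 0.135 + 0.211 + 0.154 + 0.114 + 0.157 + 0.115 + 0.079) / 8 = 0.1303
UCL = X̄̄ + A₃·s̄ = 57.5872 + 1.628 × 0.1303 = 57.7993

57.799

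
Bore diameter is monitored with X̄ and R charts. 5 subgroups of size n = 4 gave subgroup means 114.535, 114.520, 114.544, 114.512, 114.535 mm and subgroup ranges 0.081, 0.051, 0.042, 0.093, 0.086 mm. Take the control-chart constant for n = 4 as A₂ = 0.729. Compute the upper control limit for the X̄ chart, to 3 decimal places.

114.581

X̄̄ = (114.535 + 114.520 + 114.544 + 114.512 + 114.535) / 5 = 572.6460 / 5 = 114.5292
R̄ = (0.081 + 0.051 + 0.042 + 0.093 + 0.086) / 5 = 0.3530 / 5 = 0.0706
UCL = X̄̄ + A₂·R̄ = 114.5292 + 0.729 × 0.0706 = 114.5807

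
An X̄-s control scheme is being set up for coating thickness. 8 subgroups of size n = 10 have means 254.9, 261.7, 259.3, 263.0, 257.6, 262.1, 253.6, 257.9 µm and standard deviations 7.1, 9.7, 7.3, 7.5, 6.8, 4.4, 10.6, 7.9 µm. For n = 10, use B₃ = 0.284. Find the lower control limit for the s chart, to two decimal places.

2.18

s̄ = (7.1 + 9.7 + 7.3 + 7.5 + 6.8 + 4.4 + 10.6 + 7.9) / 8 = 7.6625
LCL_s = B₃·s̄ = 0.284 × 7.6625 = 2.1761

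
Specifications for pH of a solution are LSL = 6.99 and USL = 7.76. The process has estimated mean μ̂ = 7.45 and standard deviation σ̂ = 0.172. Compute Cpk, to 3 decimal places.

0.601

Cpu = (USL − μ̂) / (3σ̂) = (7.76 − 7.45) / (3 × 0.172) = 0.6008; Cpl = (μ̂ − LSL) / (3σ̂) = (7.45 − 6.99) / (3 × 0.172) = 0.8915; Cpk = min(Cpu, Cpl) = 0.6008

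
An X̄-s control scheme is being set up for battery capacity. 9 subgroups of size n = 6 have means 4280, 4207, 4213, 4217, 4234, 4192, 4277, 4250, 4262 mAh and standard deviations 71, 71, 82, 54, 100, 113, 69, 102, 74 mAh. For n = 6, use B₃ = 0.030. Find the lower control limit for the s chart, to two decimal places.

s̄ = (71 + 71 + 82 + 54 + 100 + 113 + 69 + 102 + 74) / 9 = 81.7778
LCL_s = B₃·s̄ = 0.030 × 81.7778 = 2.4533

2.45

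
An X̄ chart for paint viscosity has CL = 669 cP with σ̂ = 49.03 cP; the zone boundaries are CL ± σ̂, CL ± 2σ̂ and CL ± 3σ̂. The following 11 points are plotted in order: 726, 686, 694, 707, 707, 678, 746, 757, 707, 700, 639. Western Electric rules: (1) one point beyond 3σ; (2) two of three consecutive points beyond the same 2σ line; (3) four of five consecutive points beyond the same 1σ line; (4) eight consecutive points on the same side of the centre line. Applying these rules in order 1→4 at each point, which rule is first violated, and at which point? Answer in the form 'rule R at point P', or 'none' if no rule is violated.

Zone of each point (C = within 1σ̂, B = 1σ̂–2σ̂, A = 2σ̂–3σ̂, * = beyond 3σ̂; sign = side of CL): 1:+B, 2:+C, 3:+C, 4:+C, 5:+C, 6:+C, 7:+B, 8:+B, 9:+C, 10:+C, 11:-C
Rule 4 (eight consecutive points on the same side of the centre line) is satisfied at point 8.

rule 4 at point 8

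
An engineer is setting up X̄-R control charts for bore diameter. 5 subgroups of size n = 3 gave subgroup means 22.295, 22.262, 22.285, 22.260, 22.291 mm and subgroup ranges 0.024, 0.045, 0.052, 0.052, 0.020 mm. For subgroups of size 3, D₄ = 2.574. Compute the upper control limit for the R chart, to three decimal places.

0.099

R̄ = (0.024 + 0.045 + 0.052 + 0.052 + 0.020) / 5 = 0.1930 / 5 = 0.0386
UCL_R = D₄·R̄ = 2.574 × 0.0386 = 0.0994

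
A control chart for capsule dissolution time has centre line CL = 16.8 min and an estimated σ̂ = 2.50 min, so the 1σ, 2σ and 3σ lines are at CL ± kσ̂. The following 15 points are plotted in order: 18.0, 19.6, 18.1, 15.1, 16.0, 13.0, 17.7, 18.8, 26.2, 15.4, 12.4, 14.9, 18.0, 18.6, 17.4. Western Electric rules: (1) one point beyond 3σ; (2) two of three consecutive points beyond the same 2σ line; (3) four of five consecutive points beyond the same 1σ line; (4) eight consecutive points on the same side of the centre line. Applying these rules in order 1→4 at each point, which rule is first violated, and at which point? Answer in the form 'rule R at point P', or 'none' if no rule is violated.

rule 1 at point 9

Zone of each point (C = within 1σ̂, B = 1σ̂–2σ̂, A = 2σ̂–3σ̂, * = beyond 3σ̂; sign = side of CL): 1:+C, 2:+B, 3:+C, 4:-C, 5:-C, 6:-B, 7:+C, 8:+C, 9:+*, 10:-C, 11:-B, 12:-C, 13:+C, 14:+C, 15:+C
Rule 1 (one point beyond the 3σ limits) is satisfied at point 9.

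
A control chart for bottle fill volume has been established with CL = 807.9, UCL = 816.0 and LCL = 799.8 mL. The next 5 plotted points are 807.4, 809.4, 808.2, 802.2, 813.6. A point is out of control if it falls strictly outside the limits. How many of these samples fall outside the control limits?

All 5 points lie within [799.8, 816.0].

0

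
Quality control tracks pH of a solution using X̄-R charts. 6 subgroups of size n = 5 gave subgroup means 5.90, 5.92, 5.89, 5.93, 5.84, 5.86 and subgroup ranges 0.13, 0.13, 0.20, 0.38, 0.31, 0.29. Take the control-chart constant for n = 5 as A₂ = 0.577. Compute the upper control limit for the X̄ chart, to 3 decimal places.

6.028

X̄̄ = (5.90 + 5.92 + 5.89 + 5.93 + 5.84 + 5.86) / 6 = 35.3400 / 6 = 5.8900
R̄ = (0.13 + 0.13 + 0.20 + 0.38 + 0.31 + 0.29) / 6 = 1.4400 / 6 = 0.2400
UCL = X̄̄ + A₂·R̄ = 5.8900 + 0.577 × 0.2400 = 6.0285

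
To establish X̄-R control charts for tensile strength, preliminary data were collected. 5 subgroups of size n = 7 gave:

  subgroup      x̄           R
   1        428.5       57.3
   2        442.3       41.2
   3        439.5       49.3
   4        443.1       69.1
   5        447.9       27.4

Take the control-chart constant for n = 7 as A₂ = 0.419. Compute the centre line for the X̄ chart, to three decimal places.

X̄̄ = (428.5 + 442.3 + 439.5 + 443.1 + 447.9) / 5 = 2201.3000 / 5 = 440.2600
CL = X̄̄ = 440.2600

440.260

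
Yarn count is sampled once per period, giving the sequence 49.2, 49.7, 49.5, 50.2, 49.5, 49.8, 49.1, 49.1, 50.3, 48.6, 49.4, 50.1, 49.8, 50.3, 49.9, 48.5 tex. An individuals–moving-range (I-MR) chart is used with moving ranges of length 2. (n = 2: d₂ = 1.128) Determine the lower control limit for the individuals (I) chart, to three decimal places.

X̄ = (49.2 + 49.7 + 49.5 + 50.2 + 49.5 + 49.8 + 49.1 + 49.1 + 50.3 + 48.6 + 49.4 + 50.1 + 49.8 + 50.3 + 49.9 + 48.5) / 16 = 49.5625
Moving ranges: 0.5, 0.2, 0.7, 0.7, 0.3, 0.7, 0.0, 1.2, 1.7, 0.8, 0.7, 0.3, 0.5, 0.4, 1.4; M̄R̄ = 10.1000 / 15 = 0.6733
LCL = X̄ − 3·M̄R̄/d₂ = 49.5625 − 3 × 0.6733 / 1.128 = 47.7717

47.772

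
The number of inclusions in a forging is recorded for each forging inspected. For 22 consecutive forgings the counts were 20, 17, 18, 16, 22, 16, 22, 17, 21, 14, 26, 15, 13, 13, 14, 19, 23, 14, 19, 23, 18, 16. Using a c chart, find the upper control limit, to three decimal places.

30.728

c̄ = (20 + 17 + 18 + 16 + 22 + 16 + 22 + 17 + 21 + 14 + 26 + 15 + 13 + 13 + 14 + 19 + 23 + 14 + 19 + 23 + 18 + 16) / 22 = 396 / 22 = 18.0000
UCL = c̄ + 3√c̄ = 18.0000 + 3 × √18.0000 = 18.0000 + 3 × 4.2426 = 30.7279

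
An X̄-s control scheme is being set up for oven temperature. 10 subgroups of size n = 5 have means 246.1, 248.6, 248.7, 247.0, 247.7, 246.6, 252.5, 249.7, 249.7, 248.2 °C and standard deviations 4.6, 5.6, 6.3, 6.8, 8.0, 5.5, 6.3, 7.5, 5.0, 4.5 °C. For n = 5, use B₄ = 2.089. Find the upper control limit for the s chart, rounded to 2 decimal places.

s̄ = (4.6 + 5.6 + 6.3 + 6.8 + 8.0 + 5.5 + 6.3 + 7.5 + 5.0 + 4.5) / 10 = 6.0100
UCL_s = B₄·s̄ = 2.089 × 6.0100 = 12.5549

12.55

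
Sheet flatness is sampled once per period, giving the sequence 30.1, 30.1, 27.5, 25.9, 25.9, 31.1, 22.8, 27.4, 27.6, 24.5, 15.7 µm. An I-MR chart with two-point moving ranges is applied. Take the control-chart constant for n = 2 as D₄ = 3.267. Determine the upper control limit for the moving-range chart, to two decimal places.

Moving ranges: 0.0, 2.6, 1.6, 0.0, 5.2, 8.3, 4.6, 0.2, 3.1, 8.8; M̄R̄ = 34.4000 / 10 = 3.4400
UCL_MR = D₄·M̄R̄ = 3.267 × 3.4400 = 11.2385

11.24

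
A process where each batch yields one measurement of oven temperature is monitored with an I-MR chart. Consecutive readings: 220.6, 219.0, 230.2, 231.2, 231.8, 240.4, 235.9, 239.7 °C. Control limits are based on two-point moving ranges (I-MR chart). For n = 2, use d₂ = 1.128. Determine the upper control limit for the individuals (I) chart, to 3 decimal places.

X̄ = (220.6 + 219.0 + 230.2 + 231.2 + 231.8 + 240.4 + 235.9 + 239.7) / 8 = 231.1000
Moving ranges: 1.6, 11.2, 1.0, 0.6, 8.6, 4.5, 3.8; M̄R̄ = 31.3000 / 7 = 4.4714
UCL = X̄ + 3·M̄R̄/d₂ = 231.1000 + 3 × 4.4714 / 1.128 = 242.9921

242.992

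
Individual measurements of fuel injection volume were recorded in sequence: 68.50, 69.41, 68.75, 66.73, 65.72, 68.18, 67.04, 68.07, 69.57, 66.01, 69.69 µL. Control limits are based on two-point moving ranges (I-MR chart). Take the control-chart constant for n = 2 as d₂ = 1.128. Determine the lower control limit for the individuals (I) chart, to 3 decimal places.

63.191

X̄ = (68.50 + 69.41 + 68.75 + 66.73 + 65.72 + 68.18 + 67.04 + 68.07 + 69.57 + 66.01 + 69.69) / 11 = 67.9700
Moving ranges: 0.91, 0.66, 2.02, 1.01, 2.46, 1.14, 1.03, 1.50, 3.56, 3.68; M̄R̄ = 17.9700 / 10 = 1.7970
LCL = X̄ − 3·M̄R̄/d₂ = 67.9700 − 3 × 1.7970 / 1.128 = 63.1907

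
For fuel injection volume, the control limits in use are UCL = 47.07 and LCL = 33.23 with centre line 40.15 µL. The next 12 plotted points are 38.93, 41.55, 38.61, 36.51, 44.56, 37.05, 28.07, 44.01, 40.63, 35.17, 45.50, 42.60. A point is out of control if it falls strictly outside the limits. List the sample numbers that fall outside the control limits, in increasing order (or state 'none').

Compare each point to [33.23, 47.07]: sample 7 = 28.07 < LCL.

7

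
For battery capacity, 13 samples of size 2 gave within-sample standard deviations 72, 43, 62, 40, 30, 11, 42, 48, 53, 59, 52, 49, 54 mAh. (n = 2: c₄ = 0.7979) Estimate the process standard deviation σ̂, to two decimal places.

59.29

s̄ = (72 + 43 + 62 + 40 + 30 + 11 + 42 + 48 + 53 + 59 + 52 + 49 + 54) / 13 = 47.3077
σ̂ = s̄ / c₄ = 47.3077 / 0.7979 = 59.2903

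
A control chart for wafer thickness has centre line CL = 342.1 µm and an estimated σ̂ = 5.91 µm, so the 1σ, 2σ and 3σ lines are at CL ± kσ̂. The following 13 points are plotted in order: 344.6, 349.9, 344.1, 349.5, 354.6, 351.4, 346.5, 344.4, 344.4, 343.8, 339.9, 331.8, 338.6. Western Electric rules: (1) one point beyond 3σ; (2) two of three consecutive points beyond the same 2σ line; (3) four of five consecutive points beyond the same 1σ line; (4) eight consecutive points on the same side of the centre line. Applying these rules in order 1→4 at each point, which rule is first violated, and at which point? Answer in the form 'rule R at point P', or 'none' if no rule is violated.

Zone of each point (C = within 1σ̂, B = 1σ̂–2σ̂, A = 2σ̂–3σ̂, * = beyond 3σ̂; sign = side of CL): 1:+C, 2:+B, 3:+C, 4:+B, 5:+A, 6:+B, 7:+C, 8:+C, 9:+C, 10:+C, 11:-C, 12:-B, 13:-C
Rule 3 (four of five consecutive points beyond the same 1σ limit) is satisfied at point 6.

rule 3 at point 6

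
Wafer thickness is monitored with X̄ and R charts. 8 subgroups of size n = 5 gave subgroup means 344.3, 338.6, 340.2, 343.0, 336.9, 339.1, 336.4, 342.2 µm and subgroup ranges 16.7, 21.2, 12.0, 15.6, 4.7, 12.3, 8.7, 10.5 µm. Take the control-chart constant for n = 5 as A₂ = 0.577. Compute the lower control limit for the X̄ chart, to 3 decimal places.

X̄̄ = (344.3 + 338.6 + 340.2 + 343.0 + 336.9 + 339.1 + 336.4 + 342.2) / 8 = 2720.7000 / 8 = 340.0875
R̄ = (16.7 + 21.2 + 12.0 + 15.6 + 4.7 + 12.3 + 8.7 + 10.5) / 8 = 101.7000 / 8 = 12.7125
LCL = X̄̄ − A₂·R̄ = 340.0875 − 0.577 × 12.7125 = 332.7524

332.752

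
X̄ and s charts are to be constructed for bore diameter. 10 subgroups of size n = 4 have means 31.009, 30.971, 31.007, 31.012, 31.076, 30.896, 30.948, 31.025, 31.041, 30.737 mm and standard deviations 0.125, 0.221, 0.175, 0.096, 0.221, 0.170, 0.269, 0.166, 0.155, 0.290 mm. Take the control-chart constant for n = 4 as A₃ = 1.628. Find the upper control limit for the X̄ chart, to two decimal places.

X̄̄ = (31.009 + 30.971 + 31.007 + 31.012 + 31.076 + 30.896 + 30.948 + 31.025 + 31.041 + 30.737) / 10 = 30.9722
s̄ = (0.125 + 0.221 + 0.175 + 0.096 + 0.221 + 0.170 + 0.269 + 0.166 + 0.155 + 0.290) / 10 = 0.1888
UCL = X̄̄ + A₃·s̄ = 30.9722 + 1.628 × 0.1888 = 31.2796

31.28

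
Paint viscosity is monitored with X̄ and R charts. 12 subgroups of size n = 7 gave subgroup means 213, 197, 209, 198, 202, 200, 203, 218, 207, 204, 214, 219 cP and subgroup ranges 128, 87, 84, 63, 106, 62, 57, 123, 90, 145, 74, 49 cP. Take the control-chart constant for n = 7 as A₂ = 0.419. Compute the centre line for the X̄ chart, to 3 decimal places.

X̄̄ = (213 + 197 + 209 + 198 + 202 + 200 + 203 + 218 + 207 + 204 + 214 + 219) / 12 = 2484.0000 / 12 = 207.0000
CL = X̄̄ = 207.0000

207.000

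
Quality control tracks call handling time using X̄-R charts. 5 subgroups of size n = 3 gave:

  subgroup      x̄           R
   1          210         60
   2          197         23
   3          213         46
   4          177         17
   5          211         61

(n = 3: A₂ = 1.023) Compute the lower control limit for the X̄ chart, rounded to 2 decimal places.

X̄̄ = (210 + 197 + 213 + 177 + 211) / 5 = 1008.0000 / 5 = 201.6000
R̄ = (60 + 23 + 46 + 17 + 61) / 5 = 207.0000 / 5 = 41.4000
LCL = X̄̄ − A₂·R̄ = 201.6000 − 1.023 × 41.4000 = 159.2478

159.25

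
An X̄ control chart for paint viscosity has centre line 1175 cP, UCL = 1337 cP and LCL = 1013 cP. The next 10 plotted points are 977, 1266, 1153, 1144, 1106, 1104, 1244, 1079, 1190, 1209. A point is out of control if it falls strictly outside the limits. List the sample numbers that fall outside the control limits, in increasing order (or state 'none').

Compare each point to [1013, 1337]: sample 1 = 977 < LCL.

1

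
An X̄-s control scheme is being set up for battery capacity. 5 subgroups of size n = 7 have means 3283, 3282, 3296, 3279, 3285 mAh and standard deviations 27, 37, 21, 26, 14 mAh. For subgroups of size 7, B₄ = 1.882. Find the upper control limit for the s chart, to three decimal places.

s̄ = (27 + 37 + 21 + 26 + 14) / 5 = 25.0000
UCL_s = B₄·s̄ = 1.882 × 25.0000 = 47.0500

47.050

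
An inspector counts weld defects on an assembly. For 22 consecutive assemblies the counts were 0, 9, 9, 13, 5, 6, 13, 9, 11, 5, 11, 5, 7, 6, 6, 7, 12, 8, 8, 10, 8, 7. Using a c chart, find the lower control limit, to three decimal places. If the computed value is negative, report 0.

0.000

c̄ = (0 + 9 + 9 + 13 + 5 + 6 + 13 + 9 + 11 + 5 + 11 + 5 + 7 + 6 + 6 + 7 + 12 + 8 + 8 + 10 + 8 + 7) / 22 = 175 / 22 = 7.9545
LCL = c̄ − 3√c̄ = 7.9545 − 3 × 2.8204 = -0.5066 → 0 (cannot be negative)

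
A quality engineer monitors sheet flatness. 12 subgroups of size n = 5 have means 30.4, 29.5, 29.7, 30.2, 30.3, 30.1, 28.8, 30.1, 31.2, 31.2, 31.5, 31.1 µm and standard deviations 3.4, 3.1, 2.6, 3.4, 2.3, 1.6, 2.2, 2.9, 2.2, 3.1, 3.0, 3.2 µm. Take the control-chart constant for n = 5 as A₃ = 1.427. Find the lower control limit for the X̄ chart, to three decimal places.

26.417

X̄̄ = (30.4 + 29.5 + 29.7 + 30.2 + 30.3 + 30.1 + 28.8 + 30.1 + 31.2 + 31.2 + 31.5 + 31.1) / 12 = 30.3417
s̄ = (3.4 + 3.1 + 2.6 + 3.4 + 2.3 + 1.6 + 2.2 + 2.9 + 2.2 + 3.1 + 3.0 + 3.2) / 12 = 2.7500
LCL = X̄̄ − A₃·s̄ = 30.3417 − 1.427 × 2.7500 = 26.4174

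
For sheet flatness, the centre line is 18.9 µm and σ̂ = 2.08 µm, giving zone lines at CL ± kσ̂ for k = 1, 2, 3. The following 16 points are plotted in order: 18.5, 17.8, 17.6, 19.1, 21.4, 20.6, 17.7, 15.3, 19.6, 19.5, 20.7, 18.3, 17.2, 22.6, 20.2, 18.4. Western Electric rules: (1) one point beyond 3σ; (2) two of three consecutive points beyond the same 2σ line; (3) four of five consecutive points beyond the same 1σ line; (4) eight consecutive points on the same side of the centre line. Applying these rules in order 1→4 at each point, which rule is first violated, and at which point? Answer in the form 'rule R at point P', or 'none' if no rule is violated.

Zone of each point (C = within 1σ̂, B = 1σ̂–2σ̂, A = 2σ̂–3σ̂, * = beyond 3σ̂; sign = side of CL): 1:-C, 2:-C, 3:-C, 4:+C, 5:+B, 6:+C, 7:-C, 8:-B, 9:+C, 10:+C, 11:+C, 12:-C, 13:-C, 14:+B, 15:+C, 16:-C
No rule fires across all 16 points.

none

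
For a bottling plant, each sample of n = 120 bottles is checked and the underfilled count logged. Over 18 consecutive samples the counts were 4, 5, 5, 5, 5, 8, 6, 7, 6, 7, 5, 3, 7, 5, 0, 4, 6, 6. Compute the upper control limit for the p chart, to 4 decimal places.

p̄ = Σdᵢ / (k·n) = 94 / (18 × 120) = 0.04352
UCL = p̄ + 3·√(p̄(1−p̄)/n) = 0.04352 + 3 × √(0.04352×0.95648/120) = 0.04352 + 3 × 0.01862 = 0.09939

0.0994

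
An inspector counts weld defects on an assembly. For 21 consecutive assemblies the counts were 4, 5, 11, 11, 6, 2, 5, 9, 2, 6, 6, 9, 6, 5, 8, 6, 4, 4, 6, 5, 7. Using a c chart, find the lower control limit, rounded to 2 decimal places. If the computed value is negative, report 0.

0.00

c̄ = (4 + 5 + 11 + 11 + 6 + 2 + 5 + 9 + 2 + 6 + 6 + 9 + 6 + 5 + 8 + 6 + 4 + 4 + 6 + 5 + 7) / 21 = 127 / 21 = 6.0476
LCL = c̄ − 3√c̄ = 6.0476 − 3 × 2.4592 = -1.3300 → 0 (cannot be negative)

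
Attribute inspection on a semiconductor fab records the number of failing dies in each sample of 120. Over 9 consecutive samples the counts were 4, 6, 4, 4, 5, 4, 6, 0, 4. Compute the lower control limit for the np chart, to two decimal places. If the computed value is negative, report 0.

0.00

p̄ = Σdᵢ / (k·n) = 37 / (9 × 120) = 0.03426
LCL = np̄ − 3·√(np̄(1−p̄)) = 4.1111 − 3 × 1.9926 = -1.8665 → 0 (negative, so LCL = 0)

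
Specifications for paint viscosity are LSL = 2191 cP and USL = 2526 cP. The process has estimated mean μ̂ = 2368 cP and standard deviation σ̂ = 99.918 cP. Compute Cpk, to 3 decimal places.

0.527

Cpu = (USL − μ̂) / (3σ̂) = (2526 − 2368) / (3 × 99.918) = 0.5271; Cpl = (μ̂ − LSL) / (3σ̂) = (2368 − 2191) / (3 × 99.918) = 0.5905; Cpk = min(Cpu, Cpl) = 0.5271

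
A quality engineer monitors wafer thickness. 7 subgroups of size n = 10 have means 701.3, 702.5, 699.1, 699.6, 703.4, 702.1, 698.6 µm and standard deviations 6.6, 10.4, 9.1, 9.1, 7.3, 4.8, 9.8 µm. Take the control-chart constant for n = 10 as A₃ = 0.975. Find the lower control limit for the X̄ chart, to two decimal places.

692.99

X̄̄ = (701.3 + 702.5 + 699.1 + 699.6 + 703.4 + 702.1 + 698.6) / 7 = 700.9429
s̄ = (6.6 + 10.4 + 9.1 + 9.1 + 7.3 + 4.8 + 9.8) / 7 = 8.1571
LCL = X̄̄ − A₃·s̄ = 700.9429 − 0.975 × 8.1571 = 692.9896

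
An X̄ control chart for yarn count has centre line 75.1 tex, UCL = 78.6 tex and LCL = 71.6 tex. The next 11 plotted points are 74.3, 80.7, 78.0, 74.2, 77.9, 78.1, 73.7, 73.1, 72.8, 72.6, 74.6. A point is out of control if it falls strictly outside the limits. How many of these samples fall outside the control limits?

Compare each point to [71.6, 78.6]: sample 2 = 80.7 > UCL.

1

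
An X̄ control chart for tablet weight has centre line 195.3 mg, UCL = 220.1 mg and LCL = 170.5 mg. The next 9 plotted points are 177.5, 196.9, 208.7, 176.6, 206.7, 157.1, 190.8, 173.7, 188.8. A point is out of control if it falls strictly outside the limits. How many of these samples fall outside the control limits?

1

Compare each point to [170.5, 220.1]: sample 6 = 157.1 < LCL.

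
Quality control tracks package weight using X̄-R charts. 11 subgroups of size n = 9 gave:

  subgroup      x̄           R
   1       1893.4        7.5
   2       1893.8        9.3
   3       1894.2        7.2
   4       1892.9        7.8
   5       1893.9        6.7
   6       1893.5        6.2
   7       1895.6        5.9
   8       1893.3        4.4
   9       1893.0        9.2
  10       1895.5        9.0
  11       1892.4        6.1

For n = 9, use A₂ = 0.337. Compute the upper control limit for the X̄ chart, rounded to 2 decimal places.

1896.20

X̄̄ = (1893.4 + 1893.8 + 1894.2 + 1892.9 + 1893.9 + 1893.5 + 1895.6 + 1893.3 + 1893.0 + 1895.5 + 1892.4) / 11 = 20831.5000 / 11 = 1893.7727
R̄ = (7.5 + 9.3 + 7.2 + 7.8 + 6.7 + 6.2 + 5.9 + 4.4 + 9.2 + 9.0 + 6.1) / 11 = 79.3000 / 11 = 7.2091
UCL = X̄̄ + A₂·R̄ = 1893.7727 + 0.337 × 7.2091 = 1896.2022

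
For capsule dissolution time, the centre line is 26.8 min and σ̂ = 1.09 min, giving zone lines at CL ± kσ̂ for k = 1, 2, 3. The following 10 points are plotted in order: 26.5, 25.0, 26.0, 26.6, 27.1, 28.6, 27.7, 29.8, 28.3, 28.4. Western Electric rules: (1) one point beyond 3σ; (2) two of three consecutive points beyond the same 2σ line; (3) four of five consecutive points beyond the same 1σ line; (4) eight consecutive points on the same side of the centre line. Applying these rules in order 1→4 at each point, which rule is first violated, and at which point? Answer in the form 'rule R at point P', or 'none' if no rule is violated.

Zone of each point (C = within 1σ̂, B = 1σ̂–2σ̂, A = 2σ̂–3σ̂, * = beyond 3σ̂; sign = side of CL): 1:-C, 2:-B, 3:-C, 4:-C, 5:+C, 6:+B, 7:+C, 8:+A, 9:+B, 10:+B
Rule 3 (four of five consecutive points beyond the same 1σ limit) is satisfied at point 10.

rule 3 at point 10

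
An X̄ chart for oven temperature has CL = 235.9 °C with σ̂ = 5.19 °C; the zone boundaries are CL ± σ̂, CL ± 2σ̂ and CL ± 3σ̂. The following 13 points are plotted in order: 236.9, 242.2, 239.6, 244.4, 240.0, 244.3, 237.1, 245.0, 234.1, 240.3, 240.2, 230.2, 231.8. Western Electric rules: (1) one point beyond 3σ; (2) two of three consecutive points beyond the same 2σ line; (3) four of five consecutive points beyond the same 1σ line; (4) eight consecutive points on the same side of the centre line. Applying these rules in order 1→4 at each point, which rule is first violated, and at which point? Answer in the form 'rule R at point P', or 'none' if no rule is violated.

Zone of each point (C = within 1σ̂, B = 1σ̂–2σ̂, A = 2σ̂–3σ̂, * = beyond 3σ̂; sign = side of CL): 1:+C, 2:+B, 3:+C, 4:+B, 5:+C, 6:+B, 7:+C, 8:+B, 9:-C, 10:+C, 11:+C, 12:-B, 13:-C
Rule 4 (eight consecutive points on the same side of the centre line) is satisfied at point 8.

rule 4 at point 8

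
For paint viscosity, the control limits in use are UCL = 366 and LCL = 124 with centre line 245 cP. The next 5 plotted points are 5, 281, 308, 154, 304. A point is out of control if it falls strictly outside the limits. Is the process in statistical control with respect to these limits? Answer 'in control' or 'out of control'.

out of control

Compare each point to [124, 366]: sample 1 = 5 < LCL.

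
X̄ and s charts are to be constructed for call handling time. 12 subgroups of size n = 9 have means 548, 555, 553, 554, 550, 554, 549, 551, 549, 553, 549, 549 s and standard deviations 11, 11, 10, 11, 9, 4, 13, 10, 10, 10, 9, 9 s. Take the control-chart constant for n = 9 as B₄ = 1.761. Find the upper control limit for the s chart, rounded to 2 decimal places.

17.17

s̄ = (11 + 11 + 10 + 11 + 9 + 4 + 13 + 10 + 10 + 10 + 9 + 9) / 12 = 9.7500
UCL_s = B₄·s̄ = 1.761 × 9.7500 = 17.1698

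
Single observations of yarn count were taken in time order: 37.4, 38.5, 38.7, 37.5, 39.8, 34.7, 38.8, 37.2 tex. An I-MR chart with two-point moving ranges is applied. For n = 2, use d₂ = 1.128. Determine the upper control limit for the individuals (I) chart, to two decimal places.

43.75

X̄ = (37.4 + 38.5 + 38.7 + 37.5 + 39.8 + 34.7 + 38.8 + 37.2) / 8 = 37.8250
Moving ranges: 1.1, 0.2, 1.2, 2.3, 5.1, 4.1, 1.6; M̄R̄ = 15.6000 / 7 = 2.2286
UCL = X̄ + 3·M̄R̄/d₂ = 37.8250 + 3 × 2.2286 / 1.128 = 43.7521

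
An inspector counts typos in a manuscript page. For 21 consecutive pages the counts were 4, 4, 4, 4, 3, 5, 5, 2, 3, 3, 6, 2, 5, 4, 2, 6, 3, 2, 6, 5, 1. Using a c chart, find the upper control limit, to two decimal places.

9.58

c̄ = (4 + 4 + 4 + 4 + 3 + 5 + 5 + 2 + 3 + 3 + 6 + 2 + 5 + 4 + 2 + 6 + 3 + 2 + 6 + 5 + 1) / 21 = 79 / 21 = 3.7619
UCL = c̄ + 3√c̄ = 3.7619 + 3 × √3.7619 = 3.7619 + 3 × 1.9396 = 9.5806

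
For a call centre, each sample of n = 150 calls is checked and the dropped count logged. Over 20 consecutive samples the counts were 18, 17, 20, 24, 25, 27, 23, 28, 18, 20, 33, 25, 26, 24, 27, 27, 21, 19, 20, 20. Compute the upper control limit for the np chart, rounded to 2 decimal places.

36.36

p̄ = Σdᵢ / (k·n) = 462 / (20 × 150) = 0.15400
UCL = np̄ + 3·√(np̄(1−p̄)) = 23.1000 + 3 × √(23.1000×0.84600) = 23.1000 + 3 × 4.4207 = 36.3621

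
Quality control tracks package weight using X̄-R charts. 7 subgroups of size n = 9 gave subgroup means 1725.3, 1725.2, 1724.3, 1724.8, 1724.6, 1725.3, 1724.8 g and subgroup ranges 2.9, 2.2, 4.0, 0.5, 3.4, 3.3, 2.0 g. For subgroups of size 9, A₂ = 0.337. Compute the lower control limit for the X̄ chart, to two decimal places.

1724.02

X̄̄ = (1725.3 + 1725.2 + 1724.3 + 1724.8 + 1724.6 + 1725.3 + 1724.8) / 7 = 12074.3000 / 7 = 1724.9000
R̄ = (2.9 + 2.2 + 4.0 + 0.5 + 3.4 + 3.3 + 2.0) / 7 = 18.3000 / 7 = 2.6143
LCL = X̄̄ − A₂·R̄ = 1724.9000 − 0.337 × 2.6143 = 1724.0190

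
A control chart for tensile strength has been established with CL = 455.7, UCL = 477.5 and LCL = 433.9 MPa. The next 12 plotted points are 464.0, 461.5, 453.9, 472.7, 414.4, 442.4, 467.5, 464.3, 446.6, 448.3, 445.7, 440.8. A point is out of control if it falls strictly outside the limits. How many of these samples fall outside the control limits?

1

Compare each point to [433.9, 477.5]: sample 5 = 414.4 < LCL.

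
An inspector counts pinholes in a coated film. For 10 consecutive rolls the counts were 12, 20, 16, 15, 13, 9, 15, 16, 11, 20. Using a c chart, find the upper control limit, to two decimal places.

26.20

c̄ = (12 + 20 + 16 + 15 + 13 + 9 + 15 + 16 + 11 + 20) / 10 = 147 / 10 = 14.7000
UCL = c̄ + 3√c̄ = 14.7000 + 3 × √14.7000 = 14.7000 + 3 × 3.8341 = 26.2022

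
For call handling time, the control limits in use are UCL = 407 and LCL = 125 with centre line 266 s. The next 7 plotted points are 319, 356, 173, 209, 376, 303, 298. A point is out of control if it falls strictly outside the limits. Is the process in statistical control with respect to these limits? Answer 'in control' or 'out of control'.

All 7 points lie within [125, 407].

in control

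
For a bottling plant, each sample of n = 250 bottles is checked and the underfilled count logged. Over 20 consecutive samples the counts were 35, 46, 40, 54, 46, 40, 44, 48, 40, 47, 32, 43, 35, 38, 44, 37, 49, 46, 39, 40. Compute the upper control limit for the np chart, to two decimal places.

59.91

p̄ = Σdᵢ / (k·n) = 843 / (20 × 250) = 0.16860
UCL = np̄ + 3·√(np̄(1−p̄)) = 42.1500 + 3 × √(42.1500×0.83140) = 42.1500 + 3 × 5.9198 = 59.9093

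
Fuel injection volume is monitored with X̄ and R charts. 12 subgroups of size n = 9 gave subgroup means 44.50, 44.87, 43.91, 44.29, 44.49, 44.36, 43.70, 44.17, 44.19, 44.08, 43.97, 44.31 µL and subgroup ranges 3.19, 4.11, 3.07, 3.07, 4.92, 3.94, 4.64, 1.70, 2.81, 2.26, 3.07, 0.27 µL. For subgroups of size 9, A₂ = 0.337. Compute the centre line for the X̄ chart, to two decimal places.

X̄̄ = (44.50 + 44.87 + 43.91 + 44.29 + 44.49 + 44.36 + 43.70 + 44.17 + 44.19 + 44.08 + 43.97 + 44.31) / 12 = 530.8400 / 12 = 44.2367
CL = X̄̄ = 44.2367

44.24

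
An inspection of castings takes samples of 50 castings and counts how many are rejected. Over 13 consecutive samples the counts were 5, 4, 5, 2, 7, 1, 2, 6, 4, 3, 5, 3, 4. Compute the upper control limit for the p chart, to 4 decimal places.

p̄ = Σdᵢ / (k·n) = 51 / (13 × 50) = 0.07846
UCL = p̄ + 3·√(p̄(1−p̄)/n) = 0.07846 + 3 × √(0.07846×0.92154/50) = 0.07846 + 3 × 0.03803 = 0.19254

0.1925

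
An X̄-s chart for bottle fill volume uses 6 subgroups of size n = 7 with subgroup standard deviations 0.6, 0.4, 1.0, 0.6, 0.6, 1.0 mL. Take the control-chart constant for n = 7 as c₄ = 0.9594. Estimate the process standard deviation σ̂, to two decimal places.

0.73

s̄ = (0.6 + 0.4 + 1.0 + 0.6 + 0.6 + 1.0) / 6 = 0.7000
σ̂ = s̄ / c₄ = 0.7000 / 0.9594 = 0.7296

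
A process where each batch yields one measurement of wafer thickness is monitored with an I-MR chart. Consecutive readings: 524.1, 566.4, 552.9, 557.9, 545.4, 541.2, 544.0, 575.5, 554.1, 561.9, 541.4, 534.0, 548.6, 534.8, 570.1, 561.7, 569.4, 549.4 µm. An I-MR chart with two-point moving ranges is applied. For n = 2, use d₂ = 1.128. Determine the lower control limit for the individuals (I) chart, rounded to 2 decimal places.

X̄ = (524.1 + 566.4 + 552.9 + 557.9 + 545.4 + 541.2 + 544.0 + 575.5 + 554.1 + 561.9 + 541.4 + 534.0 + 548.6 + 534.8 + 570.1 + 561.7 + 569.4 + 549.4) / 18 = 551.8222
Moving ranges: 42.3, 13.5, 5.0, 12.5, 4.2, 2.8, 31.5, 21.4, 7.8, 20.5, 7.4, 14.6, 13.8, 35.3, 8.4, 7.7, 20.0; M̄R̄ = 268.7000 / 17 = 15.8059
LCL = X̄ − 3·M̄R̄/d₂ = 551.8222 − 3 × 15.8059 / 1.128 = 509.7853

509.79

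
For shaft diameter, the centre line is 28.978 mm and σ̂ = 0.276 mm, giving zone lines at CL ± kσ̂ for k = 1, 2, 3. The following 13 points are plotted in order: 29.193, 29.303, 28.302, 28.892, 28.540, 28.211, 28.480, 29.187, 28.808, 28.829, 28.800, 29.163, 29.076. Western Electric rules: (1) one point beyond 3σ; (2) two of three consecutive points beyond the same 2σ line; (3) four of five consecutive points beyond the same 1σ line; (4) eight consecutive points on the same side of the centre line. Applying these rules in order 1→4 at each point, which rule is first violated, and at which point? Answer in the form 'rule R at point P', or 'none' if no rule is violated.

rule 3 at point 7

Zone of each point (C = within 1σ̂, B = 1σ̂–2σ̂, A = 2σ̂–3σ̂, * = beyond 3σ̂; sign = side of CL): 1:+C, 2:+B, 3:-A, 4:-C, 5:-B, 6:-A, 7:-B, 8:+C, 9:-C, 10:-C, 11:-C, 12:+C, 13:+C
Rule 3 (four of five consecutive points beyond the same 1σ limit) is satisfied at point 7.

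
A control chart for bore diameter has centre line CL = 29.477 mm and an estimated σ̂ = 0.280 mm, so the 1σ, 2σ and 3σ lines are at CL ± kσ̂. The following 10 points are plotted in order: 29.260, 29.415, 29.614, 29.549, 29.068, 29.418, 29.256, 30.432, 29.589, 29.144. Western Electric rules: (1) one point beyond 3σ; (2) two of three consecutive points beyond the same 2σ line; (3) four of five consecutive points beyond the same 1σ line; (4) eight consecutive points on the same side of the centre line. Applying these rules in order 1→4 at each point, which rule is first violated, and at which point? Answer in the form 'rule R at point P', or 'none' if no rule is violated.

rule 1 at point 8

Zone of each point (C = within 1σ̂, B = 1σ̂–2σ̂, A = 2σ̂–3σ̂, * = beyond 3σ̂; sign = side of CL): 1:-C, 2:-C, 3:+C, 4:+C, 5:-B, 6:-C, 7:-C, 8:+*, 9:+C, 10:-B
Rule 1 (one point beyond the 3σ limits) is satisfied at point 8.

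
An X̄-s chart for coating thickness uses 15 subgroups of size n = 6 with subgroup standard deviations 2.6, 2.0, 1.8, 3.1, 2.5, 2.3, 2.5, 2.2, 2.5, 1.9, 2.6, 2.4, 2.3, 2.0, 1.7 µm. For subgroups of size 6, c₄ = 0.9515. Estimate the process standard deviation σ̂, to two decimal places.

s̄ = (2.6 + 2.0 + 1.8 + 3.1 + 2.5 + 2.3 + 2.5 + 2.2 + 2.5 + 1.9 + 2.6 + 2.4 + 2.3 + 2.0 + 1.7) / 15 = 2.2933
σ̂ = s̄ / c₄ = 2.2933 / 0.9515 = 2.4102

2.41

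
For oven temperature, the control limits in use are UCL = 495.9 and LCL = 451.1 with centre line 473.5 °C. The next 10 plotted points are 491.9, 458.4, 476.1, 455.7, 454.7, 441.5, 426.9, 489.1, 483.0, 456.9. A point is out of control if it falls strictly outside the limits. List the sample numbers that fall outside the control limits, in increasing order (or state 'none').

6, 7

Compare each point to [451.1, 495.9]: sample 6 = 441.5 < LCL; sample 7 = 426.9 < LCL.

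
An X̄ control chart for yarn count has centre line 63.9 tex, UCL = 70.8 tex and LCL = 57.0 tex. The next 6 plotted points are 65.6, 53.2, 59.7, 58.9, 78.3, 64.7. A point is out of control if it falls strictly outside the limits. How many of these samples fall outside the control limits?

2

Compare each point to [57.0, 70.8]: sample 2 = 53.2 < LCL; sample 5 = 78.3 > UCL.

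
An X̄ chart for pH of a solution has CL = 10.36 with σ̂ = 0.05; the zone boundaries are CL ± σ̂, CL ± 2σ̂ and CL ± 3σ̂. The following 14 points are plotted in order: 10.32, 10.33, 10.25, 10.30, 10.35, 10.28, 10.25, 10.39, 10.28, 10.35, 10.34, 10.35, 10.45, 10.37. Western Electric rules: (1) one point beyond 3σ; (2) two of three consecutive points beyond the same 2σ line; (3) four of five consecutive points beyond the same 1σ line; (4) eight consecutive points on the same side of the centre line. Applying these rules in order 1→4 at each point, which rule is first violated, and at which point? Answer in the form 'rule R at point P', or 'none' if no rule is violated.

rule 3 at point 7

Zone of each point (C = within 1σ̂, B = 1σ̂–2σ̂, A = 2σ̂–3σ̂, * = beyond 3σ̂; sign = side of CL): 1:-C, 2:-C, 3:-A, 4:-B, 5:-C, 6:-B, 7:-A, 8:+C, 9:-B, 10:-C, 11:-C, 12:-C, 13:+B, 14:+C
Rule 3 (four of five consecutive points beyond the same 1σ limit) is satisfied at point 7.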